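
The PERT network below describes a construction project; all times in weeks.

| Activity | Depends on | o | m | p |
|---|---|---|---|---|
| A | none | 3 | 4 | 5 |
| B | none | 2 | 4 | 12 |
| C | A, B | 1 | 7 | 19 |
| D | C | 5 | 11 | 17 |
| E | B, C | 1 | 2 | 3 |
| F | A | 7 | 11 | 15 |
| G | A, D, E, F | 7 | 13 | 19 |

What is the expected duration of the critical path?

te_A = (3 + 4·4 + 5)/6 = 24/6 = 4
te_B = (2 + 4·4 + 12)/6 = 30/6 = 5
te_C = (1 + 4·7 + 19)/6 = 48/6 = 8
te_D = (5 + 4·11 + 17)/6 = 66/6 = 11
te_E = (1 + 4·2 + 3)/6 = 12/6 = 2
te_F = (7 + 4·11 + 15)/6 = 66/6 = 11
te_G = (7 + 4·13 + 19)/6 = 78/6 = 13

Forward pass:
ES_A = 0; EF_A = 4
ES_B = 0; EF_B = 5
ES_C = max(EF_A=4, EF_B=5) = 5; EF_C = 5+8 = 13
ES_D = 13; EF_D = 13+11 = 24
ES_E = max(EF_B=5, EF_C=13) = 13; EF_E = 13+2 = 15
ES_F = 4; EF_F = 4+11 = 15
ES_G = max(EF_A=4, EF_D=24, EF_E=15, EF_F=15) = 24; EF_G = 24+13 = 37
Expected project duration μ = 37 weeks. Critical path: B → C → D → G.

37 weeks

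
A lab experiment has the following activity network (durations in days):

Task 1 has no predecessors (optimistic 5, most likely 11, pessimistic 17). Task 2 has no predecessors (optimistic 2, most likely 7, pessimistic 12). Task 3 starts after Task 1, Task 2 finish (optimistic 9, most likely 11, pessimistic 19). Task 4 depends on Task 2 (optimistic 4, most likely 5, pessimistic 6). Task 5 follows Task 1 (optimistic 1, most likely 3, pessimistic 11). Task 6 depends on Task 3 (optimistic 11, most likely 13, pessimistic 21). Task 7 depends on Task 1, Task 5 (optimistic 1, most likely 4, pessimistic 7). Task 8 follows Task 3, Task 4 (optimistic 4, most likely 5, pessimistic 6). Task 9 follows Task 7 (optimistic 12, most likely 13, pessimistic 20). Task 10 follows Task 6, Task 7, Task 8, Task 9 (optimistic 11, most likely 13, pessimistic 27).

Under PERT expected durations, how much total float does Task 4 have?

te_Task 1 = (5 + 4·11 + 17)/6 = 66/6 = 11
te_Task 2 = (2 + 4·7 + 12)/6 = 42/6 = 7
te_Task 3 = (9 + 4·11 + 19)/6 = 72/6 = 12
te_Task 4 = (4 + 4·5 + 6)/6 = 30/6 = 5
te_Task 5 = (1 + 4·3 + 11)/6 = 24/6 = 4
te_Task 6 = (11 + 4·13 + 21)/6 = 84/6 = 14
te_Task 7 = (1 + 4·4 + 7)/6 = 24/6 = 4
te_Task 8 = (4 + 4·5 + 6)/6 = 30/6 = 5
te_Task 9 = (12 + 4·13 + 20)/6 = 84/6 = 14
te_Task 10 = (11 + 4·13 + 27)/6 = 90/6 = 15

Forward pass:
ES_Task 1 = 0; EF_Task 1 = 11
ES_Task 2 = 0; EF_Task 2 = 7
ES_Task 3 = max(EF_Task 1=11, EF_Task 2=7) = 11; EF_Task 3 = 11+12 = 23
ES_Task 4 = 7; EF_Task 4 = 7+5 = 12
ES_Task 5 = 11; EF_Task 5 = 11+4 = 15
ES_Task 6 = 23; EF_Task 6 = 23+14 = 37
ES_Task 7 = max(EF_Task 1=11, EF_Task 5=15) = 15; EF_Task 7 = 15+4 = 19
ES_Task 8 = max(EF_Task 3=23, EF_Task 4=12) = 23; EF_Task 8 = 23+5 = 28
ES_Task 9 = 19; EF_Task 9 = 19+14 = 33
ES_Task 10 = max(EF_Task 6=37, EF_Task 7=19, EF_Task 8=28, EF_Task 9=33) = 37; EF_Task 10 = 37+15 = 52
Expected project duration μ = 52 days. Critical path: Task 1 → Task 3 → Task 6 → Task 10.

Backward pass:
LF_Task 10 = 52; LS_Task 10 = 52−15 = 37
LF_Task 9 = LS_Task 10 = 37; LS_Task 9 = 37−14 = 23
LF_Task 8 = LS_Task 10 = 37; LS_Task 8 = 37−5 = 32
LF_Task 7 = min(LS_Task 9=23, LS_Task 10=37) = 23; LS_Task 7 = 23−4 = 19
LF_Task 6 = LS_Task 10 = 37; LS_Task 6 = 37−14 = 23
LF_Task 5 = LS_Task 7 = 19; LS_Task 5 = 19−4 = 15
LF_Task 4 = LS_Task 8 = 32; LS_Task 4 = 32−5 = 27
LF_Task 3 = min(LS_Task 6=23, LS_Task 8=32) = 23; LS_Task 3 = 23−12 = 11
LF_Task 2 = min(LS_Task 3=11, LS_Task 4=27) = 11; LS_Task 2 = 11−7 = 4
LF_Task 1 = min(LS_Task 3=11, LS_Task 5=15, LS_Task 7=19) = 11; LS_Task 1 = 11−11 = 0
Slack_Task 4 = LS_Task 4 − ES_Task 4 = 27 − 7 = 20

20 days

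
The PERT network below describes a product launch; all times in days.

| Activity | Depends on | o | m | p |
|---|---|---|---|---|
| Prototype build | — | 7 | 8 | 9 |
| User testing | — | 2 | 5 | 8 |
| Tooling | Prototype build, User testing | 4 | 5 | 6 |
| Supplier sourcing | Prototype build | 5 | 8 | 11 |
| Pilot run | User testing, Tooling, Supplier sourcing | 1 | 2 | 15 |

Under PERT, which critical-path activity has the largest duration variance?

te_Prototype build = (7 + 4·8 + 9)/6 = 48/6 = 8; σ²_Prototype build = ((9−7)/6)² = 0.111
te_User testing = (2 + 4·5 + 8)/6 = 30/6 = 5; σ²_User testing = ((8−2)/6)² = 1.000
te_Tooling = (4 + 4·5 + 6)/6 = 30/6 = 5; σ²_Tooling = ((6−4)/6)² = 0.111
te_Supplier sourcing = (5 + 4·8 + 11)/6 = 48/6 = 8; σ²_Supplier sourcing = ((11−5)/6)² = 1.000
te_Pilot run = (1 + 4·2 + 15)/6 = 24/6 = 4; σ²_Pilot run = ((15−1)/6)² = 5.444

Forward pass:
ES_Prototype build = 0; EF_Prototype build = 8
ES_User testing = 0; EF_User testing = 5
ES_Tooling = max(EF_Prototype build=8, EF_User testing=5) = 8; EF_Tooling = 8+5 = 13
ES_Supplier sourcing = 8; EF_Supplier sourcing = 8+8 = 16
ES_Pilot run = max(EF_User testing=5, EF_Tooling=13, EF_Supplier sourcing=16) = 16; EF_Pilot run = 16+4 = 20
Expected project duration μ = 20 days. Critical path: Prototype build → Supplier sourcing → Pilot run.

Variances on critical path: σ²_Prototype build=0.111, σ²_Supplier sourcing=1.000, σ²_Pilot run=5.444.
Largest is σ²_Pilot run = 5.444.

Pilot run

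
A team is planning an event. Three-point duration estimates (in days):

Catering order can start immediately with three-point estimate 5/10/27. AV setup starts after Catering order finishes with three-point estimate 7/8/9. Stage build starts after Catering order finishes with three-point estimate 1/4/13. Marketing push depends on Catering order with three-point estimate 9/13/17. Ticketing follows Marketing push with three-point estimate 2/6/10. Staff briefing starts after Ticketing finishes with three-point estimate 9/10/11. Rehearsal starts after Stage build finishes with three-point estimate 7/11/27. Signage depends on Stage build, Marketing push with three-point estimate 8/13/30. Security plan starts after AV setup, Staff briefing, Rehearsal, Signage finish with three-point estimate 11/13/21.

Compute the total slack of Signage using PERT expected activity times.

te_Catering order = (5 + 4·10 + 27)/6 = 72/6 = 12
te_AV setup = (7 + 4·8 + 9)/6 = 48/6 = 8
te_Stage build = (1 + 4·4 + 13)/6 = 30/6 = 5
te_Marketing push = (9 + 4·13 + 17)/6 = 78/6 = 13
te_Ticketing = (2 + 4·6 + 10)/6 = 36/6 = 6
te_Staff briefing = (9 + 4·10 + 11)/6 = 60/6 = 10
te_Rehearsal = (7 + 4·11 + 27)/6 = 78/6 = 13
te_Signage = (8 + 4·13 + 30)/6 = 90/6 = 15
te_Security plan = (11 + 4·13 + 21)/6 = 84/6 = 14

Forward pass:
ES_Catering order = 0; EF_Catering order = 12
ES_AV setup = 12; EF_AV setup = 12+8 = 20
ES_Stage build = 12; EF_Stage build = 12+5 = 17
ES_Marketing push = 12; EF_Marketing push = 12+13 = 25
ES_Ticketing = 25; EF_Ticketing = 25+6 = 31
ES_Staff briefing = 31; EF_Staff briefing = 31+10 = 41
ES_Rehearsal = 17; EF_Rehearsal = 17+13 = 30
ES_Signage = max(EF_Stage build=17, EF_Marketing push=25) = 25; EF_Signage = 25+15 = 40
ES_Security plan = max(EF_AV setup=20, EF_Staff briefing=41, EF_Rehearsal=30, EF_Signage=40) = 41; EF_Security plan = 41+14 = 55
Expected project duration μ = 55 days. Critical path: Catering order → Marketing push → Ticketing → Staff briefing → Security plan.

Backward pass:
LF_Security plan = 55; LS_Security plan = 55−14 = 41
LF_Signage = LS_Security plan = 41; LS_Signage = 41−15 = 26
LF_Rehearsal = LS_Security plan = 41; LS_Rehearsal = 41−13 = 28
LF_Staff briefing = LS_Security plan = 41; LS_Staff briefing = 41−10 = 31
LF_Ticketing = LS_Staff briefing = 31; LS_Ticketing = 31−6 = 25
LF_Marketing push = min(LS_Ticketing=25, LS_Signage=26) = 25; LS_Marketing push = 25−13 = 12
LF_Stage build = min(LS_Rehearsal=28, LS_Signage=26) = 26; LS_Stage build = 26−5 = 21
LF_AV setup = LS_Security plan = 41; LS_AV setup = 41−8 = 33
LF_Catering order = min(LS_AV setup=33, LS_Stage build=21, LS_Marketing push=12) = 12; LS_Catering order = 12−12 = 0
Slack_Signage = LS_Signage − ES_Signage = 26 − 25 = 1

1 days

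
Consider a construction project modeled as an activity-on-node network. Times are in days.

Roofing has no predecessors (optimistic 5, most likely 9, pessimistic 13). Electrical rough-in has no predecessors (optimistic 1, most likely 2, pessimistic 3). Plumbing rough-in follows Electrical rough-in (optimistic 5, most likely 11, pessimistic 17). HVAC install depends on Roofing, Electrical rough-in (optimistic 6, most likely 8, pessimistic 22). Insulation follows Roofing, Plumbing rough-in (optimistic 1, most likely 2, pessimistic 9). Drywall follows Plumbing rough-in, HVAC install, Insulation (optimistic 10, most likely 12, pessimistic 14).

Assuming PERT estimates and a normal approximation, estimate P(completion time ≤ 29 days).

0.256

te_Roofing = (5 + 4·9 + 13)/6 = 54/6 = 9; σ²_Roofing = ((13−5)/6)² = 1.778
te_Electrical rough-in = (1 + 4·2 + 3)/6 = 12/6 = 2; σ²_Electrical rough-in = ((3−1)/6)² = 0.111
te_Plumbing rough-in = (5 + 4·11 + 17)/6 = 66/6 = 11; σ²_Plumbing rough-in = ((17−5)/6)² = 4.000
te_HVAC install = (6 + 4·8 + 22)/6 = 60/6 = 10; σ²_HVAC install = ((22−6)/6)² = 7.111
te_Insulation = (1 + 4·2 + 9)/6 = 18/6 = 3; σ²_Insulation = ((9−1)/6)² = 1.778
te_Drywall = (10 + 4·12 + 14)/6 = 72/6 = 12; σ²_Drywall = ((14−10)/6)² = 0.444

Forward pass:
ES_Roofing = 0; EF_Roofing = 9
ES_Electrical rough-in = 0; EF_Electrical rough-in = 2
ES_Plumbing rough-in = 2; EF_Plumbing rough-in = 2+11 = 13
ES_HVAC install = max(EF_Roofing=9, EF_Electrical rough-in=2) = 9; EF_HVAC install = 9+10 = 19
ES_Insulation = max(EF_Roofing=9, EF_Plumbing rough-in=13) = 13; EF_Insulation = 13+3 = 16
ES_Drywall = max(EF_Plumbing rough-in=13, EF_HVAC install=19, EF_Insulation=16) = 19; EF_Drywall = 19+12 = 31
Expected project duration μ = 31 days. Critical path: Roofing → HVAC install → Drywall.

Variance along critical path = 1.778 + 7.111 + 0.444 = 9.333; σ = √9.333 = 3.055 days.
Z = (29 − 31) / 3.055 = -0.655
P(T ≤ 29) = Φ(-0.655) ≈ 0.256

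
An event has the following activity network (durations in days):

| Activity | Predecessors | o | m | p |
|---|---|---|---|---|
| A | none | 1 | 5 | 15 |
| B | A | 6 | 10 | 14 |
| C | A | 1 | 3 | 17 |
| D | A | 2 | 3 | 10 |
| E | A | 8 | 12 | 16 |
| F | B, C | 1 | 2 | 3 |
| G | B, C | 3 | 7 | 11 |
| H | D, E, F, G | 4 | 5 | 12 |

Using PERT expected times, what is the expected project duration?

te_A = (1 + 4·5 + 15)/6 = 36/6 = 6
te_B = (6 + 4·10 + 14)/6 = 60/6 = 10
te_C = (1 + 4·3 + 17)/6 = 30/6 = 5
te_D = (2 + 4·3 + 10)/6 = 24/6 = 4
te_E = (8 + 4·12 + 16)/6 = 72/6 = 12
te_F = (1 + 4·2 + 3)/6 = 12/6 = 2
te_G = (3 + 4·7 + 11)/6 = 42/6 = 7
te_H = (4 + 4·5 + 12)/6 = 36/6 = 6

Forward pass:
ES_A = 0; EF_A = 6
ES_B = 6; EF_B = 6+10 = 16
ES_C = 6; EF_C = 6+5 = 11
ES_D = 6; EF_D = 6+4 = 10
ES_E = 6; EF_E = 6+12 = 18
ES_F = max(EF_B=16, EF_C=11) = 16; EF_F = 16+2 = 18
ES_G = max(EF_B=16, EF_C=11) = 16; EF_G = 16+7 = 23
ES_H = max(EF_D=10, EF_E=18, EF_F=18, EF_G=23) = 23; EF_H = 23+6 = 29
Expected project duration μ = 29 days. Critical path: A → B → G → H.

29 days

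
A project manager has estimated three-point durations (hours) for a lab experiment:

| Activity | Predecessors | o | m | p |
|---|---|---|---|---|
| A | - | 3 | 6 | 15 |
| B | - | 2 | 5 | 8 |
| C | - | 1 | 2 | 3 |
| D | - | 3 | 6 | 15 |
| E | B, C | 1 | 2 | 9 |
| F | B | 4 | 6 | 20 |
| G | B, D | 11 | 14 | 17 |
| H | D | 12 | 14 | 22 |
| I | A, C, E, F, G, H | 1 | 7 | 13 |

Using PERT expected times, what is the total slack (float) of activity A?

te_A = (3 + 4·6 + 15)/6 = 42/6 = 7
te_B = (2 + 4·5 + 8)/6 = 30/6 = 5
te_C = (1 + 4·2 + 3)/6 = 12/6 = 2
te_D = (3 + 4·6 + 15)/6 = 42/6 = 7
te_E = (1 + 4·2 + 9)/6 = 18/6 = 3
te_F = (4 + 4·6 + 20)/6 = 48/6 = 8
te_G = (11 + 4·14 + 17)/6 = 84/6 = 14
te_H = (12 + 4·14 + 22)/6 = 90/6 = 15
te_I = (1 + 4·7 + 13)/6 = 42/6 = 7

Forward pass:
ES_A = 0; EF_A = 7
ES_B = 0; EF_B = 5
ES_C = 0; EF_C = 2
ES_D = 0; EF_D = 7
ES_E = max(EF_B=5, EF_C=2) = 5; EF_E = 5+3 = 8
ES_F = 5; EF_F = 5+8 = 13
ES_G = max(EF_B=5, EF_D=7) = 7; EF_G = 7+14 = 21
ES_H = 7; EF_H = 7+15 = 22
ES_I = max(EF_A=7, EF_C=2, EF_E=8, EF_F=13, EF_G=21, EF_H=22) = 22; EF_I = 22+7 = 29
Expected project duration μ = 29 hours. Critical path: D → H → I.

Backward pass:
LF_I = 29; LS_I = 29−7 = 22
LF_H = LS_I = 22; LS_H = 22−15 = 7
LF_G = LS_I = 22; LS_G = 22−14 = 8
LF_F = LS_I = 22; LS_F = 22−8 = 14
LF_E = LS_I = 22; LS_E = 22−3 = 19
LF_D = min(LS_G=8, LS_H=7) = 7; LS_D = 7−7 = 0
LF_C = min(LS_E=19, LS_I=22) = 19; LS_C = 19−2 = 17
LF_B = min(LS_E=19, LS_F=14, LS_G=8) = 8; LS_B = 8−5 = 3
LF_A = LS_I = 22; LS_A = 22−7 = 15
Slack_A = LS_A − ES_A = 15 − 0 = 15

15 hours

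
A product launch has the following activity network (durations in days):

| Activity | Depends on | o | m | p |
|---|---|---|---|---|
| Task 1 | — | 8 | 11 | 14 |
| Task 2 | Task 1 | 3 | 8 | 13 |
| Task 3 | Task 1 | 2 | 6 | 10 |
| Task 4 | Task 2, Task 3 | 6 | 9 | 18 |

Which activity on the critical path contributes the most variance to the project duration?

te_Task 1 = (8 + 4·11 + 14)/6 = 66/6 = 11; σ²_Task 1 = ((14−8)/6)² = 1.000
te_Task 2 = (3 + 4·8 + 13)/6 = 48/6 = 8; σ²_Task 2 = ((13−3)/6)² = 2.778
te_Task 3 = (2 + 4·6 + 10)/6 = 36/6 = 6; σ²_Task 3 = ((10−2)/6)² = 1.778
te_Task 4 = (6 + 4·9 + 18)/6 = 60/6 = 10; σ²_Task 4 = ((18−6)/6)² = 4.000

Forward pass:
ES_Task 1 = 0; EF_Task 1 = 11
ES_Task 2 = 11; EF_Task 2 = 11+8 = 19
ES_Task 3 = 11; EF_Task 3 = 11+6 = 17
ES_Task 4 = max(EF_Task 2=19, EF_Task 3=17) = 19; EF_Task 4 = 19+10 = 29
Expected project duration μ = 29 days. Critical path: Task 1 → Task 2 → Task 4.

Variances on critical path: σ²_Task 1=1.000, σ²_Task 2=2.778, σ²_Task 4=4.000.
Largest is σ²_Task 4 = 4.000.

Task 4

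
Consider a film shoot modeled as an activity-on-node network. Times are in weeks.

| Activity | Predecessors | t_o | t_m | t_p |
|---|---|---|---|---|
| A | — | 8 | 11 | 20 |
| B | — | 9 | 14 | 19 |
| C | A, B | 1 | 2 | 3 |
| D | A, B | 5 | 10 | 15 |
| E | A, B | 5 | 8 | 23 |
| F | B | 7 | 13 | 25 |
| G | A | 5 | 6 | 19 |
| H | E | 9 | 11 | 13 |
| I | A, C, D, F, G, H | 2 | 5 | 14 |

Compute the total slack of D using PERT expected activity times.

11 weeks

te_A = (8 + 4·11 + 20)/6 = 72/6 = 12
te_B = (9 + 4·14 + 19)/6 = 84/6 = 14
te_C = (1 + 4·2 + 3)/6 = 12/6 = 2
te_D = (5 + 4·10 + 15)/6 = 60/6 = 10
te_E = (5 + 4·8 + 23)/6 = 60/6 = 10
te_F = (7 + 4·13 + 25)/6 = 84/6 = 14
te_G = (5 + 4·6 + 19)/6 = 48/6 = 8
te_H = (9 + 4·11 + 13)/6 = 66/6 = 11
te_I = (2 + 4·5 + 14)/6 = 36/6 = 6

Forward pass:
ES_A = 0; EF_A = 12
ES_B = 0; EF_B = 14
ES_C = max(EF_A=12, EF_B=14) = 14; EF_C = 14+2 = 16
ES_D = max(EF_A=12, EF_B=14) = 14; EF_D = 14+10 = 24
ES_E = max(EF_A=12, EF_B=14) = 14; EF_E = 14+10 = 24
ES_F = 14; EF_F = 14+14 = 28
ES_G = 12; EF_G = 12+8 = 20
ES_H = 24; EF_H = 24+11 = 35
ES_I = max(EF_A=12, EF_C=16, EF_D=24, EF_F=28, EF_G=20, EF_H=35) = 35; EF_I = 35+6 = 41
Expected project duration μ = 41 weeks. Critical path: B → E → H → I.

Backward pass:
LF_I = 41; LS_I = 41−6 = 35
LF_H = LS_I = 35; LS_H = 35−11 = 24
LF_G = LS_I = 35; LS_G = 35−8 = 27
LF_F = LS_I = 35; LS_F = 35−14 = 21
LF_E = LS_H = 24; LS_E = 24−10 = 14
LF_D = LS_I = 35; LS_D = 35−10 = 25
LF_C = LS_I = 35; LS_C = 35−2 = 33
LF_B = min(LS_C=33, LS_D=25, LS_E=14, LS_F=21) = 14; LS_B = 14−14 = 0
LF_A = min(LS_C=33, LS_D=25, LS_E=14, LS_G=27, LS_I=35) = 14; LS_A = 14−12 = 2
Slack_D = LS_D − ES_D = 25 − 14 = 11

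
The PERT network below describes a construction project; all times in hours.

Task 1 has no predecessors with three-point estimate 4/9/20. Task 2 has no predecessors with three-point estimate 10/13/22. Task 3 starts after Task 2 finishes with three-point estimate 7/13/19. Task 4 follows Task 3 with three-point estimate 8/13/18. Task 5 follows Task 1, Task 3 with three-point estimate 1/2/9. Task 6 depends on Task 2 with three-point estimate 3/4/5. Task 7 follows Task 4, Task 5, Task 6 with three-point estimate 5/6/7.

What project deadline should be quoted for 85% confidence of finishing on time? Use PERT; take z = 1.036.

49.4 hours

te_Task 1 = (4 + 4·9 + 20)/6 = 60/6 = 10; σ²_Task 1 = ((20−4)/6)² = 7.111
te_Task 2 = (10 + 4·13 + 22)/6 = 84/6 = 14; σ²_Task 2 = ((22−10)/6)² = 4.000
te_Task 3 = (7 + 4·13 + 19)/6 = 78/6 = 13; σ²_Task 3 = ((19−7)/6)² = 4.000
te_Task 4 = (8 + 4·13 + 18)/6 = 78/6 = 13; σ²_Task 4 = ((18−8)/6)² = 2.778
te_Task 5 = (1 + 4·2 + 9)/6 = 18/6 = 3; σ²_Task 5 = ((9−1)/6)² = 1.778
te_Task 6 = (3 + 4·4 + 5)/6 = 24/6 = 4; σ²_Task 6 = ((5−3)/6)² = 0.111
te_Task 7 = (5 + 4·6 + 7)/6 = 36/6 = 6; σ²_Task 7 = ((7−5)/6)² = 0.111

Forward pass:
ES_Task 1 = 0; EF_Task 1 = 10
ES_Task 2 = 0; EF_Task 2 = 14
ES_Task 3 = 14; EF_Task 3 = 14+13 = 27
ES_Task 4 = 27; EF_Task 4 = 27+13 = 40
ES_Task 5 = max(EF_Task 1=10, EF_Task 3=27) = 27; EF_Task 5 = 27+3 = 30
ES_Task 6 = 14; EF_Task 6 = 14+4 = 18
ES_Task 7 = max(EF_Task 4=40, EF_Task 5=30, EF_Task 6=18) = 40; EF_Task 7 = 40+6 = 46
Expected project duration μ = 46 hours. Critical path: Task 2 → Task 3 → Task 4 → Task 7.

Variance along critical path = 4.000 + 4.000 + 2.778 + 0.111 = 10.889; σ = 3.300 hours.
D = μ + z·σ = 46 + 1.036·3.300 = 49.4 hours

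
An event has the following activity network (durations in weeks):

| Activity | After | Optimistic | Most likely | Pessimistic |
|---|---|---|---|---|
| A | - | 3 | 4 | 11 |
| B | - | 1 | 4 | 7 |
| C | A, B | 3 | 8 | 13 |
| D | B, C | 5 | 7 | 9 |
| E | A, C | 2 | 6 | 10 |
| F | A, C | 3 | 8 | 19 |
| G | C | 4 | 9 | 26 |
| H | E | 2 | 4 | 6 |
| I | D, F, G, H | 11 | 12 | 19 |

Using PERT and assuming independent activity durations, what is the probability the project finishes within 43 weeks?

te_A = (3 + 4·4 + 11)/6 = 30/6 = 5; σ²_A = ((11−3)/6)² = 1.778
te_B = (1 + 4·4 + 7)/6 = 24/6 = 4; σ²_B = ((7−1)/6)² = 1.000
te_C = (3 + 4·8 + 13)/6 = 48/6 = 8; σ²_C = ((13−3)/6)² = 2.778
te_D = (5 + 4·7 + 9)/6 = 42/6 = 7; σ²_D = ((9−5)/6)² = 0.444
te_E = (2 + 4·6 + 10)/6 = 36/6 = 6; σ²_E = ((10−2)/6)² = 1.778
te_F = (3 + 4·8 + 19)/6 = 54/6 = 9; σ²_F = ((19−3)/6)² = 7.111
te_G = (4 + 4·9 + 26)/6 = 66/6 = 11; σ²_G = ((26−4)/6)² = 13.444
te_H = (2 + 4·4 + 6)/6 = 24/6 = 4; σ²_H = ((6−2)/6)² = 0.444
te_I = (11 + 4·12 + 19)/6 = 78/6 = 13; σ²_I = ((19−11)/6)² = 1.778

Forward pass:
ES_A = 0; EF_A = 5
ES_B = 0; EF_B = 4
ES_C = max(EF_A=5, EF_B=4) = 5; EF_C = 5+8 = 13
ES_D = max(EF_B=4, EF_C=13) = 13; EF_D = 13+7 = 20
ES_E = max(EF_A=5, EF_C=13) = 13; EF_E = 13+6 = 19
ES_F = max(EF_A=5, EF_C=13) = 13; EF_F = 13+9 = 22
ES_G = 13; EF_G = 13+11 = 24
ES_H = 19; EF_H = 19+4 = 23
ES_I = max(EF_D=20, EF_F=22, EF_G=24, EF_H=23) = 24; EF_I = 24+13 = 37
Expected project duration μ = 37 weeks. Critical path: A → C → G → I.

Variance along critical path = 1.778 + 2.778 + 13.444 + 1.778 = 19.778; σ = √19.778 = 4.447 weeks.
Z = (43 − 37) / 4.447 = 1.349
P(T ≤ 43) = Φ(1.349) ≈ 0.911

0.911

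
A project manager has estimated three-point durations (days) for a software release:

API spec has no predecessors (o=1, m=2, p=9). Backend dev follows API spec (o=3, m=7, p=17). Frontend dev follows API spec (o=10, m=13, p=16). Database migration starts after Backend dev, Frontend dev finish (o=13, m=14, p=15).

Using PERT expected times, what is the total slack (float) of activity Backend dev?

5 days

te_API spec = (1 + 4·2 + 9)/6 = 18/6 = 3
te_Backend dev = (3 + 4·7 + 17)/6 = 48/6 = 8
te_Frontend dev = (10 + 4·13 + 16)/6 = 78/6 = 13
te_Database migration = (13 + 4·14 + 15)/6 = 84/6 = 14

Forward pass:
ES_API spec = 0; EF_API spec = 3
ES_Backend dev = 3; EF_Backend dev = 3+8 = 11
ES_Frontend dev = 3; EF_Frontend dev = 3+13 = 16
ES_Database migration = max(EF_Backend dev=11, EF_Frontend dev=16) = 16; EF_Database migration = 16+14 = 30
Expected project duration μ = 30 days. Critical path: API spec → Frontend dev → Database migration.

Backward pass:
LF_Database migration = 30; LS_Database migration = 30−14 = 16
LF_Frontend dev = LS_Database migration = 16; LS_Frontend dev = 16−13 = 3
LF_Backend dev = LS_Database migration = 16; LS_Backend dev = 16−8 = 8
LF_API spec = min(LS_Backend dev=8, LS_Frontend dev=3) = 3; LS_API spec = 3−3 = 0
Slack_Backend dev = LS_Backend dev − ES_Backend dev = 8 − 3 = 5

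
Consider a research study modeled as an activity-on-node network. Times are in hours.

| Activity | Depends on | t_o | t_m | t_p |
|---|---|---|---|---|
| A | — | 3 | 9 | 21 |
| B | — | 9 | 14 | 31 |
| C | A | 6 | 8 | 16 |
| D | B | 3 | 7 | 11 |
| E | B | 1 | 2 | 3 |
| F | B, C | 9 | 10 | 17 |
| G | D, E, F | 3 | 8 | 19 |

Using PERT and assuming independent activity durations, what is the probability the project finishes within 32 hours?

0.062

te_A = (3 + 4·9 + 21)/6 = 60/6 = 10; σ²_A = ((21−3)/6)² = 9.000
te_B = (9 + 4·14 + 31)/6 = 96/6 = 16; σ²_B = ((31−9)/6)² = 13.444
te_C = (6 + 4·8 + 16)/6 = 54/6 = 9; σ²_C = ((16−6)/6)² = 2.778
te_D = (3 + 4·7 + 11)/6 = 42/6 = 7; σ²_D = ((11−3)/6)² = 1.778
te_E = (1 + 4·2 + 3)/6 = 12/6 = 2; σ²_E = ((3−1)/6)² = 0.111
te_F = (9 + 4·10 + 17)/6 = 66/6 = 11; σ²_F = ((17−9)/6)² = 1.778
te_G = (3 + 4·8 + 19)/6 = 54/6 = 9; σ²_G = ((19−3)/6)² = 7.111

Forward pass:
ES_A = 0; EF_A = 10
ES_B = 0; EF_B = 16
ES_C = 10; EF_C = 10+9 = 19
ES_D = 16; EF_D = 16+7 = 23
ES_E = 16; EF_E = 16+2 = 18
ES_F = max(EF_B=16, EF_C=19) = 19; EF_F = 19+11 = 30
ES_G = max(EF_D=23, EF_E=18, EF_F=30) = 30; EF_G = 30+9 = 39
Expected project duration μ = 39 hours. Critical path: A → C → F → G.

Variance along critical path = 9.000 + 2.778 + 1.778 + 7.111 = 20.667; σ = √20.667 = 4.546 hours.
Z = (32 − 39) / 4.546 = -1.540
P(T ≤ 32) = Φ(-1.540) ≈ 0.062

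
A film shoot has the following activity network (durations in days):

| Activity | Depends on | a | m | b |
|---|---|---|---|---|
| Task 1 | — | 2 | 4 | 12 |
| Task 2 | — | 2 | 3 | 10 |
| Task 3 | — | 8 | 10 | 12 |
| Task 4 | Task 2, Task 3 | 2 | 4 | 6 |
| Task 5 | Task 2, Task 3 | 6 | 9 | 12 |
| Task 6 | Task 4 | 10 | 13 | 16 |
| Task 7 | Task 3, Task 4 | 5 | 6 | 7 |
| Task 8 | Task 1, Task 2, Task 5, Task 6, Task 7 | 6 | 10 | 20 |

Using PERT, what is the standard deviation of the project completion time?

2.71 days

te_Task 1 = (2 + 4·4 + 12)/6 = 30/6 = 5; σ²_Task 1 = ((12−2)/6)² = 2.778
te_Task 2 = (2 + 4·3 + 10)/6 = 24/6 = 4; σ²_Task 2 = ((10−2)/6)² = 1.778
te_Task 3 = (8 + 4·10 + 12)/6 = 60/6 = 10; σ²_Task 3 = ((12−8)/6)² = 0.444
te_Task 4 = (2 + 4·4 + 6)/6 = 24/6 = 4; σ²_Task 4 = ((6−2)/6)² = 0.444
te_Task 5 = (6 + 4·9 + 12)/6 = 54/6 = 9; σ²_Task 5 = ((12−6)/6)² = 1.000
te_Task 6 = (10 + 4·13 + 16)/6 = 78/6 = 13; σ²_Task 6 = ((16−10)/6)² = 1.000
te_Task 7 = (5 + 4·6 + 7)/6 = 36/6 = 6; σ²_Task 7 = ((7−5)/6)² = 0.111
te_Task 8 = (6 + 4·10 + 20)/6 = 66/6 = 11; σ²_Task 8 = ((20−6)/6)² = 5.444

Forward pass:
ES_Task 1 = 0; EF_Task 1 = 5
ES_Task 2 = 0; EF_Task 2 = 4
ES_Task 3 = 0; EF_Task 3 = 10
ES_Task 4 = max(EF_Task 2=4, EF_Task 3=10) = 10; EF_Task 4 = 10+4 = 14
ES_Task 5 = max(EF_Task 2=4, EF_Task 3=10) = 10; EF_Task 5 = 10+9 = 19
ES_Task 6 = 14; EF_Task 6 = 14+13 = 27
ES_Task 7 = max(EF_Task 3=10, EF_Task 4=14) = 14; EF_Task 7 = 14+6 = 20
ES_Task 8 = max(EF_Task 1=5, EF_Task 2=4, EF_Task 5=19, EF_Task 6=27, EF_Task 7=20) = 27; EF_Task 8 = 27+11 = 38
Expected project duration μ = 38 days. Critical path: Task 3 → Task 4 → Task 6 → Task 8.

Variance along critical path = 0.444 + 0.444 + 1.000 + 5.444 = 7.333
σ = √7.333 = 2.708 days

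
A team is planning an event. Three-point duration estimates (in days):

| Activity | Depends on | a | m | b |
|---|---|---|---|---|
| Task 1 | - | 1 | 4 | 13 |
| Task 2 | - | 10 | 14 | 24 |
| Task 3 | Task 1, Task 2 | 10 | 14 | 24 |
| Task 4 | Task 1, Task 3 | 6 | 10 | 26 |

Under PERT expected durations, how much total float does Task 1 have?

te_Task 1 = (1 + 4·4 + 13)/6 = 30/6 = 5
te_Task 2 = (10 + 4·14 + 24)/6 = 90/6 = 15
te_Task 3 = (10 + 4·14 + 24)/6 = 90/6 = 15
te_Task 4 = (6 + 4·10 + 26)/6 = 72/6 = 12

Forward pass:
ES_Task 1 = 0; EF_Task 1 = 5
ES_Task 2 = 0; EF_Task 2 = 15
ES_Task 3 = max(EF_Task 1=5, EF_Task 2=15) = 15; EF_Task 3 = 15+15 = 30
ES_Task 4 = max(EF_Task 1=5, EF_Task 3=30) = 30; EF_Task 4 = 30+12 = 42
Expected project duration μ = 42 days. Critical path: Task 2 → Task 3 → Task 4.

Backward pass:
LF_Task 4 = 42; LS_Task 4 = 42−12 = 30
LF_Task 3 = LS_Task 4 = 30; LS_Task 3 = 30−15 = 15
LF_Task 2 = LS_Task 3 = 15; LS_Task 2 = 15−15 = 0
LF_Task 1 = min(LS_Task 3=15, LS_Task 4=30) = 15; LS_Task 1 = 15−5 = 10
Slack_Task 1 = LS_Task 1 − ES_Task 1 = 10 − 0 = 10

10 days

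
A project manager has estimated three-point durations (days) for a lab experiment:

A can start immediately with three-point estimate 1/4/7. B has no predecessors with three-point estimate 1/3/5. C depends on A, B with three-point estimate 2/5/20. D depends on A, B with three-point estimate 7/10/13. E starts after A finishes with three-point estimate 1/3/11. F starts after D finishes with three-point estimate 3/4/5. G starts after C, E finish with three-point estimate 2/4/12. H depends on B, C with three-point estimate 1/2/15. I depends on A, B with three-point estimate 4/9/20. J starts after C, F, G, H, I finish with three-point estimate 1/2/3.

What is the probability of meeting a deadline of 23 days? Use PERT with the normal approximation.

te_A = (1 + 4·4 + 7)/6 = 24/6 = 4; σ²_A = ((7−1)/6)² = 1.000
te_B = (1 + 4·3 + 5)/6 = 18/6 = 3; σ²_B = ((5−1)/6)² = 0.444
te_C = (2 + 4·5 + 20)/6 = 42/6 = 7; σ²_C = ((20−2)/6)² = 9.000
te_D = (7 + 4·10 + 13)/6 = 60/6 = 10; σ²_D = ((13−7)/6)² = 1.000
te_E = (1 + 4·3 + 11)/6 = 24/6 = 4; σ²_E = ((11−1)/6)² = 2.778
te_F = (3 + 4·4 + 5)/6 = 24/6 = 4; σ²_F = ((5−3)/6)² = 0.111
te_G = (2 + 4·4 + 12)/6 = 30/6 = 5; σ²_G = ((12−2)/6)² = 2.778
te_H = (1 + 4·2 + 15)/6 = 24/6 = 4; σ²_H = ((15−1)/6)² = 5.444
te_I = (4 + 4·9 + 20)/6 = 60/6 = 10; σ²_I = ((20−4)/6)² = 7.111
te_J = (1 + 4·2 + 3)/6 = 12/6 = 2; σ²_J = ((3−1)/6)² = 0.111

Forward pass:
ES_A = 0; EF_A = 4
ES_B = 0; EF_B = 3
ES_C = max(EF_A=4, EF_B=3) = 4; EF_C = 4+7 = 11
ES_D = max(EF_A=4, EF_B=3) = 4; EF_D = 4+10 = 14
ES_E = 4; EF_E = 4+4 = 8
ES_F = 14; EF_F = 14+4 = 18
ES_G = max(EF_C=11, EF_E=8) = 11; EF_G = 11+5 = 16
ES_H = max(EF_B=3, EF_C=11) = 11; EF_H = 11+4 = 15
ES_I = max(EF_A=4, EF_B=3) = 4; EF_I = 4+10 = 14
ES_J = max(EF_C=11, EF_F=18, EF_G=16, EF_H=15, EF_I=14) = 18; EF_J = 18+2 = 20
Expected project duration μ = 20 days. Critical path: A → D → F → J.

Variance along critical path = 1.000 + 1.000 + 0.111 + 0.111 = 2.222; σ = √2.222 = 1.491 days.
Z = (23 − 20) / 1.491 = 2.012
P(T ≤ 23) = Φ(2.012) ≈ 0.978

0.978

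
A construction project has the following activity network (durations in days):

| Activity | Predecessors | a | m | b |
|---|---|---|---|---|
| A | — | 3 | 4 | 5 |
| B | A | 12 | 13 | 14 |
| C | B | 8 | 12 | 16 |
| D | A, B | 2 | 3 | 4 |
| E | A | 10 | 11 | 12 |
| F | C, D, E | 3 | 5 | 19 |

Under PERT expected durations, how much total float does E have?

te_A = (3 + 4·4 + 5)/6 = 24/6 = 4
te_B = (12 + 4·13 + 14)/6 = 78/6 = 13
te_C = (8 + 4·12 + 16)/6 = 72/6 = 12
te_D = (2 + 4·3 + 4)/6 = 18/6 = 3
te_E = (10 + 4·11 + 12)/6 = 66/6 = 11
te_F = (3 + 4·5 + 19)/6 = 42/6 = 7

Forward pass:
ES_A = 0; EF_A = 4
ES_B = 4; EF_B = 4+13 = 17
ES_C = 17; EF_C = 17+12 = 29
ES_D = max(EF_A=4, EF_B=17) = 17; EF_D = 17+3 = 20
ES_E = 4; EF_E = 4+11 = 15
ES_F = max(EF_C=29, EF_D=20, EF_E=15) = 29; EF_F = 29+7 = 36
Expected project duration μ = 36 days. Critical path: A → B → C → F.

Backward pass:
LF_F = 36; LS_F = 36−7 = 29
LF_E = LS_F = 29; LS_E = 29−11 = 18
LF_D = LS_F = 29; LS_D = 29−3 = 26
LF_C = LS_F = 29; LS_C = 29−12 = 17
LF_B = min(LS_C=17, LS_D=26) = 17; LS_B = 17−13 = 4
LF_A = min(LS_B=4, LS_D=26, LS_E=18) = 4; LS_A = 4−4 = 0
Slack_E = LS_E − ES_E = 18 − 4 = 14

14 days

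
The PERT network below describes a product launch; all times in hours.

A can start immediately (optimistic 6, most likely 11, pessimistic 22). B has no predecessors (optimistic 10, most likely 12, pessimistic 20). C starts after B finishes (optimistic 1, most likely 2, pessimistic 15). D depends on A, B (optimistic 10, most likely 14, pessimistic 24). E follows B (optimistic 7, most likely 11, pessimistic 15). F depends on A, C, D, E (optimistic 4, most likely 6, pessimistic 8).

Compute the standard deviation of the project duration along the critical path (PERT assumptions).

te_A = (6 + 4·11 + 22)/6 = 72/6 = 12; σ²_A = ((22−6)/6)² = 7.111
te_B = (10 + 4·12 + 20)/6 = 78/6 = 13; σ²_B = ((20−10)/6)² = 2.778
te_C = (1 + 4·2 + 15)/6 = 24/6 = 4; σ²_C = ((15−1)/6)² = 5.444
te_D = (10 + 4·14 + 24)/6 = 90/6 = 15; σ²_D = ((24−10)/6)² = 5.444
te_E = (7 + 4·11 + 15)/6 = 66/6 = 11; σ²_E = ((15−7)/6)² = 1.778
te_F = (4 + 4·6 + 8)/6 = 36/6 = 6; σ²_F = ((8−4)/6)² = 0.444

Forward pass:
ES_A = 0; EF_A = 12
ES_B = 0; EF_B = 13
ES_C = 13; EF_C = 13+4 = 17
ES_D = max(EF_A=12, EF_B=13) = 13; EF_D = 13+15 = 28
ES_E = 13; EF_E = 13+11 = 24
ES_F = max(EF_A=12, EF_C=17, EF_D=28, EF_E=24) = 28; EF_F = 28+6 = 34
Expected project duration μ = 34 hours. Critical path: B → D → F.

Variance along critical path = 2.778 + 5.444 + 0.444 = 8.667
σ = √8.667 = 2.944 hours

2.94 hours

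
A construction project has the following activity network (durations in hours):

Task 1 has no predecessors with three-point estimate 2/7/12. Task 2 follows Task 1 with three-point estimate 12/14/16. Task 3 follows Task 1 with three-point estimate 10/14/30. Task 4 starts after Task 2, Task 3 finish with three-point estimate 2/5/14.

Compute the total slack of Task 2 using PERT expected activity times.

te_Task 1 = (2 + 4·7 + 12)/6 = 42/6 = 7
te_Task 2 = (12 + 4·14 + 16)/6 = 84/6 = 14
te_Task 3 = (10 + 4·14 + 30)/6 = 96/6 = 16
te_Task 4 = (2 + 4·5 + 14)/6 = 36/6 = 6

Forward pass:
ES_Task 1 = 0; EF_Task 1 = 7
ES_Task 2 = 7; EF_Task 2 = 7+14 = 21
ES_Task 3 = 7; EF_Task 3 = 7+16 = 23
ES_Task 4 = max(EF_Task 2=21, EF_Task 3=23) = 23; EF_Task 4 = 23+6 = 29
Expected project duration μ = 29 hours. Critical path: Task 1 → Task 3 → Task 4.

Backward pass:
LF_Task 4 = 29; LS_Task 4 = 29−6 = 23
LF_Task 3 = LS_Task 4 = 23; LS_Task 3 = 23−16 = 7
LF_Task 2 = LS_Task 4 = 23; LS_Task 2 = 23−14 = 9
LF_Task 1 = min(LS_Task 2=9, LS_Task 3=7) = 7; LS_Task 1 = 7−7 = 0
Slack_Task 2 = LS_Task 2 − ES_Task 2 = 9 − 7 = 2

2 hours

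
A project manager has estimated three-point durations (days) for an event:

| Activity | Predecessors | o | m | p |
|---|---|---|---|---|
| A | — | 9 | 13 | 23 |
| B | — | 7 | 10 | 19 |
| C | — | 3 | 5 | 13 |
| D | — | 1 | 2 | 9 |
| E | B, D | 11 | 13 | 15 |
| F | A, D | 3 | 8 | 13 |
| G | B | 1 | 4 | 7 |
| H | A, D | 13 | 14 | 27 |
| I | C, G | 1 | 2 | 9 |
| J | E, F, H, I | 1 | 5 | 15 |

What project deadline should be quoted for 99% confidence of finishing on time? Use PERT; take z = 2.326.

te_A = (9 + 4·13 + 23)/6 = 84/6 = 14; σ²_A = ((23−9)/6)² = 5.444
te_B = (7 + 4·10 + 19)/6 = 66/6 = 11; σ²_B = ((19−7)/6)² = 4.000
te_C = (3 + 4·5 + 13)/6 = 36/6 = 6; σ²_C = ((13−3)/6)² = 2.778
te_D = (1 + 4·2 + 9)/6 = 18/6 = 3; σ²_D = ((9−1)/6)² = 1.778
te_E = (11 + 4·13 + 15)/6 = 78/6 = 13; σ²_E = ((15−11)/6)² = 0.444
te_F = (3 + 4·8 + 13)/6 = 48/6 = 8; σ²_F = ((13−3)/6)² = 2.778
te_G = (1 + 4·4 + 7)/6 = 24/6 = 4; σ²_G = ((7−1)/6)² = 1.000
te_H = (13 + 4·14 + 27)/6 = 96/6 = 16; σ²_H = ((27−13)/6)² = 5.444
te_I = (1 + 4·2 + 9)/6 = 18/6 = 3; σ²_I = ((9−1)/6)² = 1.778
te_J = (1 + 4·5 + 15)/6 = 36/6 = 6; σ²_J = ((15−1)/6)² = 5.444

Forward pass:
ES_A = 0; EF_A = 14
ES_B = 0; EF_B = 11
ES_C = 0; EF_C = 6
ES_D = 0; EF_D = 3
ES_E = max(EF_B=11, EF_D=3) = 11; EF_E = 11+13 = 24
ES_F = max(EF_A=14, EF_D=3) = 14; EF_F = 14+8 = 22
ES_G = 11; EF_G = 11+4 = 15
ES_H = max(EF_A=14, EF_D=3) = 14; EF_H = 14+16 = 30
ES_I = max(EF_C=6, EF_G=15) = 15; EF_I = 15+3 = 18
ES_J = max(EF_E=24, EF_F=22, EF_H=30, EF_I=18) = 30; EF_J = 30+6 = 36
Expected project duration μ = 36 days. Critical path: A → H → J.

Variance along critical path = 5.444 + 5.444 + 5.444 = 16.333; σ = 4.041 days.
D = μ + z·σ = 36 + 2.326·4.041 = 45.4 days

45.4 days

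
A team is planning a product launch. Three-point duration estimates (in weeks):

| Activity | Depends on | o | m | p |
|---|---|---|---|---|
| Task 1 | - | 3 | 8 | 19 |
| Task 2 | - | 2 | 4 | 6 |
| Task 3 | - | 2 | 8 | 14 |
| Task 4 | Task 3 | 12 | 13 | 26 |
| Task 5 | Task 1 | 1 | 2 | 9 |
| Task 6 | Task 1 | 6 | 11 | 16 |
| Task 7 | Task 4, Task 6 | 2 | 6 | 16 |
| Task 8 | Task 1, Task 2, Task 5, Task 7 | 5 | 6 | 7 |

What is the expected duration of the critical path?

te_Task 1 = (3 + 4·8 + 19)/6 = 54/6 = 9
te_Task 2 = (2 + 4·4 + 6)/6 = 24/6 = 4
te_Task 3 = (2 + 4·8 + 14)/6 = 48/6 = 8
te_Task 4 = (12 + 4·13 + 26)/6 = 90/6 = 15
te_Task 5 = (1 + 4·2 + 9)/6 = 18/6 = 3
te_Task 6 = (6 + 4·11 + 16)/6 = 66/6 = 11
te_Task 7 = (2 + 4·6 + 16)/6 = 42/6 = 7
te_Task 8 = (5 + 4·6 + 7)/6 = 36/6 = 6

Forward pass:
ES_Task 1 = 0; EF_Task 1 = 9
ES_Task 2 = 0; EF_Task 2 = 4
ES_Task 3 = 0; EF_Task 3 = 8
ES_Task 4 = 8; EF_Task 4 = 8+15 = 23
ES_Task 5 = 9; EF_Task 5 = 9+3 = 12
ES_Task 6 = 9; EF_Task 6 = 9+11 = 20
ES_Task 7 = max(EF_Task 4=23, EF_Task 6=20) = 23; EF_Task 7 = 23+7 = 30
ES_Task 8 = max(EF_Task 1=9, EF_Task 2=4, EF_Task 5=12, EF_Task 7=30) = 30; EF_Task 8 = 30+6 = 36
Expected project duration μ = 36 weeks. Critical path: Task 3 → Task 4 → Task 7 → Task 8.

36 weeks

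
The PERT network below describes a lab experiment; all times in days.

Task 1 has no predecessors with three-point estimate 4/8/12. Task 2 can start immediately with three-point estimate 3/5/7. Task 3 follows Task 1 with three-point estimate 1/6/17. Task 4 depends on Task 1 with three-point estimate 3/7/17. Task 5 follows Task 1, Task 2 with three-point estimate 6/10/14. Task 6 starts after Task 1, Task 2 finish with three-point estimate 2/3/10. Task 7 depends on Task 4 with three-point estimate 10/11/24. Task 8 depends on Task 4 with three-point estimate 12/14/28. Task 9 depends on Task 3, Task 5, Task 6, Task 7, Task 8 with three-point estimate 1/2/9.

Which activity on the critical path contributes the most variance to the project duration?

Task 8

te_Task 1 = (4 + 4·8 + 12)/6 = 48/6 = 8; σ²_Task 1 = ((12−4)/6)² = 1.778
te_Task 2 = (3 + 4·5 + 7)/6 = 30/6 = 5; σ²_Task 2 = ((7−3)/6)² = 0.444
te_Task 3 = (1 + 4·6 + 17)/6 = 42/6 = 7; σ²_Task 3 = ((17−1)/6)² = 7.111
te_Task 4 = (3 + 4·7 + 17)/6 = 48/6 = 8; σ²_Task 4 = ((17−3)/6)² = 5.444
te_Task 5 = (6 + 4·10 + 14)/6 = 60/6 = 10; σ²_Task 5 = ((14−6)/6)² = 1.778
te_Task 6 = (2 + 4·3 + 10)/6 = 24/6 = 4; σ²_Task 6 = ((10−2)/6)² = 1.778
te_Task 7 = (10 + 4·11 + 24)/6 = 78/6 = 13; σ²_Task 7 = ((24−10)/6)² = 5.444
te_Task 8 = (12 + 4·14 + 28)/6 = 96/6 = 16; σ²_Task 8 = ((28−12)/6)² = 7.111
te_Task 9 = (1 + 4·2 + 9)/6 = 18/6 = 3; σ²_Task 9 = ((9−1)/6)² = 1.778

Forward pass:
ES_Task 1 = 0; EF_Task 1 = 8
ES_Task 2 = 0; EF_Task 2 = 5
ES_Task 3 = 8; EF_Task 3 = 8+7 = 15
ES_Task 4 = 8; EF_Task 4 = 8+8 = 16
ES_Task 5 = max(EF_Task 1=8, EF_Task 2=5) = 8; EF_Task 5 = 8+10 = 18
ES_Task 6 = max(EF_Task 1=8, EF_Task 2=5) = 8; EF_Task 6 = 8+4 = 12
ES_Task 7 = 16; EF_Task 7 = 16+13 = 29
ES_Task 8 = 16; EF_Task 8 = 16+16 = 32
ES_Task 9 = max(EF_Task 3=15, EF_Task 5=18, EF_Task 6=12, EF_Task 7=29, EF_Task 8=32) = 32; EF_Task 9 = 32+3 = 35
Expected project duration μ = 35 days. Critical path: Task 1 → Task 4 → Task 8 → Task 9.

Variances on critical path: σ²_Task 1=1.778, σ²_Task 4=5.444, σ²_Task 8=7.111, σ²_Task 9=1.778.
Largest is σ²_Task 8 = 7.111.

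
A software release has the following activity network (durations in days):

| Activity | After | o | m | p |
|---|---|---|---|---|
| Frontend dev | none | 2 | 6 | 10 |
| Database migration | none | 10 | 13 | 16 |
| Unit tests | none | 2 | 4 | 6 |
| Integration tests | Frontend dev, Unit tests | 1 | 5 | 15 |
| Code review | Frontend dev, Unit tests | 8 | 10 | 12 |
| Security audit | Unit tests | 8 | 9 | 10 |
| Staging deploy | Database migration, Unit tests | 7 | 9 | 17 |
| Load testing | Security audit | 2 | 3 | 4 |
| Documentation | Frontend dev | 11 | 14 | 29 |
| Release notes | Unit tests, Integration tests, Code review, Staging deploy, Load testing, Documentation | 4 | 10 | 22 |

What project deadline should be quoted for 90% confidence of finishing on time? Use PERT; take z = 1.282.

te_Frontend dev = (2 + 4·6 + 10)/6 = 36/6 = 6; σ²_Frontend dev = ((10−2)/6)² = 1.778
te_Database migration = (10 + 4·13 + 16)/6 = 78/6 = 13; σ²_Database migration = ((16−10)/6)² = 1.000
te_Unit tests = (2 + 4·4 + 6)/6 = 24/6 = 4; σ²_Unit tests = ((6−2)/6)² = 0.444
te_Integration tests = (1 + 4·5 + 15)/6 = 36/6 = 6; σ²_Integration tests = ((15−1)/6)² = 5.444
te_Code review = (8 + 4·10 + 12)/6 = 60/6 = 10; σ²_Code review = ((12−8)/6)² = 0.444
te_Security audit = (8 + 4·9 + 10)/6 = 54/6 = 9; σ²_Security audit = ((10−8)/6)² = 0.111
te_Staging deploy = (7 + 4·9 + 17)/6 = 60/6 = 10; σ²_Staging deploy = ((17−7)/6)² = 2.778
te_Load testing = (2 + 4·3 + 4)/6 = 18/6 = 3; σ²_Load testing = ((4−2)/6)² = 0.111
te_Documentation = (11 + 4·14 + 29)/6 = 96/6 = 16; σ²_Documentation = ((29−11)/6)² = 9.000
te_Release notes = (4 + 4·10 + 22)/6 = 66/6 = 11; σ²_Release notes = ((22−4)/6)² = 9.000

Forward pass:
ES_Frontend dev = 0; EF_Frontend dev = 6
ES_Database migration = 0; EF_Database migration = 13
ES_Unit tests = 0; EF_Unit tests = 4
ES_Integration tests = max(EF_Frontend dev=6, EF_Unit tests=4) = 6; EF_Integration tests = 6+6 = 12
ES_Code review = max(EF_Frontend dev=6, EF_Unit tests=4) = 6; EF_Code review = 6+10 = 16
ES_Security audit = 4; EF_Security audit = 4+9 = 13
ES_Staging deploy = max(EF_Database migration=13, EF_Unit tests=4) = 13; EF_Staging deploy = 13+10 = 23
ES_Load testing = 13; EF_Load testing = 13+3 = 16
ES_Documentation = 6; EF_Documentation = 6+16 = 22
ES_Release notes = max(EF_Unit tests=4, EF_Integration tests=12, EF_Code review=16, EF_Staging deploy=23, EF_Load testing=16, EF_Documentation=22) = 23; EF_Release notes = 23+11 = 34
Expected project duration μ = 34 days. Critical path: Database migration → Staging deploy → Release notes.

Variance along critical path = 1.000 + 2.778 + 9.000 = 12.778; σ = 3.575 days.
D = μ + z·σ = 34 + 1.282·3.575 = 38.6 days

38.6 days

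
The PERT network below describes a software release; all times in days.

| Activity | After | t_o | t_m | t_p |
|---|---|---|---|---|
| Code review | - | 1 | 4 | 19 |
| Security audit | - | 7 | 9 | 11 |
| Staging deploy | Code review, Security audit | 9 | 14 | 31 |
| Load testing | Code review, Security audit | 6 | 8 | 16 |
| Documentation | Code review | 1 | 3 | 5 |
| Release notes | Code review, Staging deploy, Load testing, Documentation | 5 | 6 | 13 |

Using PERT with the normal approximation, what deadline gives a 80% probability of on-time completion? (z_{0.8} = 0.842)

35.3 days

te_Code review = (1 + 4·4 + 19)/6 = 36/6 = 6; σ²_Code review = ((19−1)/6)² = 9.000
te_Security audit = (7 + 4·9 + 11)/6 = 54/6 = 9; σ²_Security audit = ((11−7)/6)² = 0.444
te_Staging deploy = (9 + 4·14 + 31)/6 = 96/6 = 16; σ²_Staging deploy = ((31−9)/6)² = 13.444
te_Load testing = (6 + 4·8 + 16)/6 = 54/6 = 9; σ²_Load testing = ((16−6)/6)² = 2.778
te_Documentation = (1 + 4·3 + 5)/6 = 18/6 = 3; σ²_Documentation = ((5−1)/6)² = 0.444
te_Release notes = (5 + 4·6 + 13)/6 = 42/6 = 7; σ²_Release notes = ((13−5)/6)² = 1.778

Forward pass:
ES_Code review = 0; EF_Code review = 6
ES_Security audit = 0; EF_Security audit = 9
ES_Staging deploy = max(EF_Code review=6, EF_Security audit=9) = 9; EF_Staging deploy = 9+16 = 25
ES_Load testing = max(EF_Code review=6, EF_Security audit=9) = 9; EF_Load testing = 9+9 = 18
ES_Documentation = 6; EF_Documentation = 6+3 = 9
ES_Release notes = max(EF_Code review=6, EF_Staging deploy=25, EF_Load testing=18, EF_Documentation=9) = 25; EF_Release notes = 25+7 = 32
Expected project duration μ = 32 days. Critical path: Security audit → Staging deploy → Release notes.

Variance along critical path = 0.444 + 13.444 + 1.778 = 15.667; σ = 3.958 days.
D = μ + z·σ = 32 + 0.842·3.958 = 35.3 days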